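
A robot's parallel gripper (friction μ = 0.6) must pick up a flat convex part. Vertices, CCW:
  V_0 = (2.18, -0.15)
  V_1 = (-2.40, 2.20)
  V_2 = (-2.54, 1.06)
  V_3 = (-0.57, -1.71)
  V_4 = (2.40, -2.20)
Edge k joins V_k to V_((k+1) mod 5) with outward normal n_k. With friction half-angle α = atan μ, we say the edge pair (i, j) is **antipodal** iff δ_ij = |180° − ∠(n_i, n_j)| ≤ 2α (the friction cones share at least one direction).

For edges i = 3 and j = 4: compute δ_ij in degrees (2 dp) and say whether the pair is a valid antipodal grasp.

α = atan 0.6 = 30.96°;  2α = 61.93°
edge 3: e_3 = (+2.97, -0.49);  n_3 = (-0.1628, -0.9867)
edge 4: e_4 = (-0.22, +2.05);  n_4 = (+0.9943, +0.1067)
∠(n_3, n_4) = 105.49°
δ = |180° − 105.49°| = 74.51°
74.51° > 2α = 61.93°  →  invalid

δ = 74.51°, invalid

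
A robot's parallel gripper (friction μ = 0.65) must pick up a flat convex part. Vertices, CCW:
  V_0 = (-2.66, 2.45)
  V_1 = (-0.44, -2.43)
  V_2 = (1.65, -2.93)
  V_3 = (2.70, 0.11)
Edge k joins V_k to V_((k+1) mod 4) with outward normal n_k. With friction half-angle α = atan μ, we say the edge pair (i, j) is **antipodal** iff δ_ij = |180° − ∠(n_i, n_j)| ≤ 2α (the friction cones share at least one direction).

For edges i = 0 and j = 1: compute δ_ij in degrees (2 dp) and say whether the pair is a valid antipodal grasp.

α = atan 0.65 = 33.02°;  2α = 66.05°
edge 0: e_0 = (+2.22, -4.88);  n_0 = (-0.9102, -0.4141)
edge 1: e_1 = (+2.09, -0.50);  n_1 = (-0.2327, -0.9726)
∠(n_0, n_1) = 52.08°
δ = |180° − 52.08°| = 127.92°
127.92° > 2α = 66.05°  →  invalid

δ = 127.92°, invalid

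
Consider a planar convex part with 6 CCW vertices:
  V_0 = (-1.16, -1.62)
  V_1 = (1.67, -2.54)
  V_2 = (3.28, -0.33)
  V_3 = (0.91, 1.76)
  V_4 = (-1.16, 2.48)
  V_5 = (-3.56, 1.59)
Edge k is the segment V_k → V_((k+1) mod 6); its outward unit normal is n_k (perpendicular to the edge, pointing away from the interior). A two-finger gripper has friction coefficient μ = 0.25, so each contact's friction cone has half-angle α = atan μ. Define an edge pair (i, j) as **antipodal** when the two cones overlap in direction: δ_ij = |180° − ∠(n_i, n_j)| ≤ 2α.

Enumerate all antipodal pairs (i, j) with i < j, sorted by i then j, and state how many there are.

count = 3; pairs: (0,2), (0,3), (2,5)

α = atan 0.25 = 14.04°;  2α = 28.07°
n_0 = (-0.3092, -0.9510)
n_1 = (+0.8083, -0.5888)
n_2 = (+0.6614, +0.7500)
n_3 = (+0.3285, +0.9445)
n_4 = (-0.3477, +0.9376)
n_5 = (-0.8009, -0.5988)
  (0,1): δ = 108.06°  ·
  (0,2): δ = 23.40°  ✓
  (0,3): δ = 1.17°  ✓
  (0,4): δ = 38.36°  ·
  (0,5): δ = 144.79°  ·
  (1,2): δ = 95.33°  ·
  (1,3): δ = 73.11°  ·
  (1,4): δ = 33.58°  ·
  (1,5): δ = 72.86°  ·
  (2,3): δ = 157.77°  ·
  (2,4): δ = 118.25°  ·
  (2,5): δ = 11.81°  ✓
  (3,4): δ = 140.47°  ·
  (3,5): δ = 34.04°  ·
  (4,5): δ = 73.56°  ·
antipodal pairs: 3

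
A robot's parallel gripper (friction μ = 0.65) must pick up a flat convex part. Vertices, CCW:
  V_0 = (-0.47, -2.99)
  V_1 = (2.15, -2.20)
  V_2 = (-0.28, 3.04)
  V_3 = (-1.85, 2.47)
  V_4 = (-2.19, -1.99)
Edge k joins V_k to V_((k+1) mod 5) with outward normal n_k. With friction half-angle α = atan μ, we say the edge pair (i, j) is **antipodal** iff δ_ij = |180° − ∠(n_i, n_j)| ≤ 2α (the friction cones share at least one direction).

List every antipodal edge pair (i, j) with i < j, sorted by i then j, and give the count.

α = atan 0.65 = 33.02°;  2α = 66.05°
n_0 = (+0.2887, -0.9574)
n_1 = (+0.9072, +0.4207)
n_2 = (-0.3413, +0.9400)
n_3 = (-0.9971, +0.0760)
n_4 = (-0.5026, -0.8645)
  (0,1): δ = 81.90°  ·
  (0,2): δ = 3.17°  ✓
  (0,3): δ = 68.86°  ·
  (0,4): δ = 133.05°  ·
  (1,2): δ = 94.93°  ·
  (1,3): δ = 29.24°  ✓
  (1,4): δ = 34.95°  ✓
  (2,3): δ = 114.31°  ·
  (2,4): δ = 50.13°  ✓
  (3,4): δ = 115.81°  ·
antipodal pairs: 4

count = 4; pairs: (0,2), (1,3), (1,4), (2,4)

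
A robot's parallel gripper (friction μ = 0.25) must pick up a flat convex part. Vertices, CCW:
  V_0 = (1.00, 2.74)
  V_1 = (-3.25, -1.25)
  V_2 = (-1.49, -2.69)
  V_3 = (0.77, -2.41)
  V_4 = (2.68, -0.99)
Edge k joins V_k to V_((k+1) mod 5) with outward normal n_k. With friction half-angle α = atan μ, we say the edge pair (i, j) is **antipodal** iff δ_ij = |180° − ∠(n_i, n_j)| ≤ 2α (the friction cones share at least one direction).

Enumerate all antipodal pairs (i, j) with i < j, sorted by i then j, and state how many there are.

count = 2; pairs: (0,3), (1,4)

α = atan 0.25 = 14.04°;  2α = 28.07°
n_0 = (-0.6845, +0.7291)
n_1 = (-0.6332, -0.7740)
n_2 = (+0.1230, -0.9924)
n_3 = (+0.5966, -0.8025)
n_4 = (+0.9118, +0.4107)
  (0,1): δ = 82.48°  ·
  (0,2): δ = 36.13°  ·
  (0,3): δ = 6.56°  ✓
  (0,4): δ = 71.05°  ·
  (1,2): δ = 133.65°  ·
  (1,3): δ = 104.08°  ·
  (1,4): δ = 26.46°  ✓
  (2,3): δ = 150.43°  ·
  (2,4): δ = 72.82°  ·
  (3,4): δ = 102.38°  ·
antipodal pairs: 2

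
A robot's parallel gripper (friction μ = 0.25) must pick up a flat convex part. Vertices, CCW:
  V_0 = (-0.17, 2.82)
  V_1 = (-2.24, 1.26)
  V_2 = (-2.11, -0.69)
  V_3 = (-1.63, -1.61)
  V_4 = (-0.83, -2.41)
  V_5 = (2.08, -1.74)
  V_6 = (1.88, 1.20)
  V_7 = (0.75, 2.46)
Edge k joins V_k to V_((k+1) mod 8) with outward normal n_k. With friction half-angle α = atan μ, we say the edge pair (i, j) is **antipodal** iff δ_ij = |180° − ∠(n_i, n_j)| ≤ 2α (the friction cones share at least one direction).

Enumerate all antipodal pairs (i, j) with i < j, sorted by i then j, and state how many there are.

α = atan 0.25 = 14.04°;  2α = 28.07°
n_0 = (-0.6019, +0.7986)
n_1 = (-0.9978, -0.0665)
n_2 = (-0.8866, -0.4626)
n_3 = (-0.7071, -0.7071)
n_4 = (+0.2244, -0.9745)
n_5 = (+0.9977, +0.0679)
n_6 = (+0.7445, +0.6677)
n_7 = (+0.3644, +0.9312)
  (0,1): δ = 123.19°  ·
  (0,2): δ = 99.45°  ·
  (0,3): δ = 82.00°  ·
  (0,4): δ = 24.04°  ✓
  (0,5): δ = 56.89°  ·
  (0,6): δ = 94.88°  ·
  (0,7): δ = 121.63°  ·
  (1,2): δ = 156.26°  ·
  (1,3): δ = 138.81°  ·
  (1,4): δ = 80.85°  ·
  (1,5): δ = 0.08°  ✓
  (1,6): δ = 38.07°  ·
  (1,7): δ = 64.82°  ·
  (2,3): δ = 162.55°  ·
  (2,4): δ = 104.59°  ·
  (2,5): δ = 23.66°  ✓
  (2,6): δ = 14.33°  ✓
  (2,7): δ = 41.08°  ·
  (3,4): δ = 122.03°  ·
  (3,5): δ = 41.11°  ·
  (3,6): δ = 3.11°  ✓
  (3,7): δ = 23.63°  ✓
  (4,5): δ = 99.07°  ·
  (4,6): δ = 61.08°  ·
  (4,7): δ = 34.34°  ·
  (5,6): δ = 142.01°  ·
  (5,7): δ = 115.26°  ·
  (6,7): δ = 153.26°  ·
antipodal pairs: 6

count = 6; pairs: (0,4), (1,5), (2,5), (2,6), (3,6), (3,7)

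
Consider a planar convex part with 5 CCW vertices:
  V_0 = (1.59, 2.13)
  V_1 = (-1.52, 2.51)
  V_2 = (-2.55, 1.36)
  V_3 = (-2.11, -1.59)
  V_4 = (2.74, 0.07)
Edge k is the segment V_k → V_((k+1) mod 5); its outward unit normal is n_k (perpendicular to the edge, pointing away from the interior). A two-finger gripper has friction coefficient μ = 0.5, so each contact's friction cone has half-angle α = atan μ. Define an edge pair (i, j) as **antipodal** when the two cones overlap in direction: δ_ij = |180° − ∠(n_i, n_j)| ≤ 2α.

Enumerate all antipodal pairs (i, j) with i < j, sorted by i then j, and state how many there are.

count = 3; pairs: (0,3), (1,3), (2,4)

α = atan 0.5 = 26.57°;  2α = 53.13°
n_0 = (+0.1213, +0.9926)
n_1 = (-0.7449, +0.6672)
n_2 = (-0.9891, -0.1475)
n_3 = (+0.3238, -0.9461)
n_4 = (+0.8732, +0.4874)
  (0,1): δ = 124.88°  ·
  (0,2): δ = 74.55°  ·
  (0,3): δ = 25.86°  ✓
  (0,4): δ = 126.14°  ·
  (1,2): δ = 129.67°  ·
  (1,3): δ = 29.26°  ✓
  (1,4): δ = 71.02°  ·
  (2,3): δ = 79.59°  ·
  (2,4): δ = 20.69°  ✓
  (3,4): δ = 79.72°  ·
antipodal pairs: 3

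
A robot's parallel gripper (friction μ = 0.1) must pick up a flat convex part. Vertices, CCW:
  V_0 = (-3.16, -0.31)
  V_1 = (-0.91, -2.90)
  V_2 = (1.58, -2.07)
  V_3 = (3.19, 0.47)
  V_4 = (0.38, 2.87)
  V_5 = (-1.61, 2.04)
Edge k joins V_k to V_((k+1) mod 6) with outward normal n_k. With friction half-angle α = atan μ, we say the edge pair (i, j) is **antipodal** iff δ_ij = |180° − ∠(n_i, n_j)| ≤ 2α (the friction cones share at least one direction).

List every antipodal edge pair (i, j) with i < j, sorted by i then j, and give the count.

α = atan 0.1 = 5.71°;  2α = 11.42°
n_0 = (-0.7549, -0.6558)
n_1 = (+0.3162, -0.9487)
n_2 = (+0.8446, -0.5354)
n_3 = (+0.6495, +0.7604)
n_4 = (-0.3849, +0.9229)
n_5 = (-0.8348, +0.5506)
  (0,1): δ = 112.55°  ·
  (0,2): δ = 73.35°  ·
  (0,3): δ = 8.52°  ✓
  (0,4): δ = 71.66°  ·
  (0,5): δ = 105.61°  ·
  (1,2): δ = 140.80°  ·
  (1,3): δ = 58.94°  ·
  (1,4): δ = 4.21°  ✓
  (1,5): δ = 38.16°  ·
  (2,3): δ = 98.13°  ·
  (2,4): δ = 34.99°  ·
  (2,5): δ = 1.04°  ✓
  (3,4): δ = 116.86°  ·
  (3,5): δ = 82.91°  ·
  (4,5): δ = 146.05°  ·
antipodal pairs: 3

count = 3; pairs: (0,3), (1,4), (2,5)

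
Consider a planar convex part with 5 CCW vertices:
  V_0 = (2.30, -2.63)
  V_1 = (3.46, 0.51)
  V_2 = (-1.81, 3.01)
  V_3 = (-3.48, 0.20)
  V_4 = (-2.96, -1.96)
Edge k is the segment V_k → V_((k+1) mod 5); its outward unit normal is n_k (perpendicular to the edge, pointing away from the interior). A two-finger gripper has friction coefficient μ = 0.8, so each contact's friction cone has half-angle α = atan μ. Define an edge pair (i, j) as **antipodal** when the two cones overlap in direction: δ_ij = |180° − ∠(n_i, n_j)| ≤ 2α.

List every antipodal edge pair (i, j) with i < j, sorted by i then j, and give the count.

α = atan 0.8 = 38.66°;  2α = 77.32°
n_0 = (+0.9380, -0.3465)
n_1 = (+0.4286, +0.9035)
n_2 = (-0.8596, +0.5109)
n_3 = (-0.9722, -0.2341)
n_4 = (-0.1264, -0.9920)
  (0,1): δ = 95.10°  ·
  (0,2): δ = 10.45°  ✓
  (0,3): δ = 33.81°  ✓
  (0,4): δ = 103.02°  ·
  (1,2): δ = 95.34°  ·
  (1,3): δ = 51.09°  ✓
  (1,4): δ = 18.12°  ✓
  (2,3): δ = 135.74°  ·
  (2,4): δ = 66.54°  ✓
  (3,4): δ = 110.79°  ·
antipodal pairs: 5

count = 5; pairs: (0,2), (0,3), (1,3), (1,4), (2,4)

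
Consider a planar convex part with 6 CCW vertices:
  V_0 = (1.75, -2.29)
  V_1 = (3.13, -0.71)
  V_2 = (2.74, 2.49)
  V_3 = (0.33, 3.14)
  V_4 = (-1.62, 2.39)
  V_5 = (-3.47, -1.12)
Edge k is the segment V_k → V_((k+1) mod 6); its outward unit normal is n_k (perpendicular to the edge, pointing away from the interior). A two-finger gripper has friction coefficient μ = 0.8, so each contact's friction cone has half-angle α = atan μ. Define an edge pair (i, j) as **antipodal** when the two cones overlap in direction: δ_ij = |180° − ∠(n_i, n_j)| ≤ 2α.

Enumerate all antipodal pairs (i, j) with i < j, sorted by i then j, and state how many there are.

α = atan 0.8 = 38.66°;  2α = 77.32°
n_0 = (+0.7532, -0.6578)
n_1 = (+0.9927, +0.1210)
n_2 = (+0.2604, +0.9655)
n_3 = (-0.3590, +0.9333)
n_4 = (-0.8846, +0.4663)
n_5 = (-0.2187, -0.9758)
  (0,1): δ = 131.92°  ·
  (0,2): δ = 63.96°  ✓
  (0,3): δ = 27.83°  ✓
  (0,4): δ = 13.34°  ✓
  (0,5): δ = 118.50°  ·
  (1,2): δ = 112.04°  ·
  (1,3): δ = 75.91°  ✓
  (1,4): δ = 34.74°  ✓
  (1,5): δ = 70.42°  ✓
  (2,3): δ = 143.87°  ·
  (2,4): δ = 102.70°  ·
  (2,5): δ = 2.46°  ✓
  (3,4): δ = 138.83°  ·
  (3,5): δ = 33.67°  ✓
  (4,5): δ = 74.84°  ✓
antipodal pairs: 9

count = 9; pairs: (0,2), (0,3), (0,4), (1,3), (1,4), (1,5), (2,5), (3,5), (4,5)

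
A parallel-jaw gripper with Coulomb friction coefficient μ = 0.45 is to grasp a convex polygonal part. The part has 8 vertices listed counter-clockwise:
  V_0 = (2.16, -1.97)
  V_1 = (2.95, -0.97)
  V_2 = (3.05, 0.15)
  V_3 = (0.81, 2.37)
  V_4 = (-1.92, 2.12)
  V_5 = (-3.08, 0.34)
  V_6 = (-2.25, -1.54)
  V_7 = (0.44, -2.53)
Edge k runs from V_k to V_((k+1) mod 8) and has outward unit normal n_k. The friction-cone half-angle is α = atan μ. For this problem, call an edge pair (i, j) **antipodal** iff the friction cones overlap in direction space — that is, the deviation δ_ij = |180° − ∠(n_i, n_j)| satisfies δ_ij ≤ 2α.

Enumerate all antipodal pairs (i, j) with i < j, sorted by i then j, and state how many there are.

α = atan 0.45 = 24.23°;  2α = 48.46°
n_0 = (+0.7847, -0.6199)
n_1 = (+0.9960, -0.0889)
n_2 = (+0.7039, +0.7103)
n_3 = (-0.0912, +0.9958)
n_4 = (-0.8378, +0.5460)
n_5 = (-0.9148, -0.4039)
n_6 = (-0.3454, -0.9385)
n_7 = (+0.3096, -0.9509)
  (0,1): δ = 146.79°  ·
  (0,2): δ = 96.43°  ·
  (0,3): δ = 46.46°  ✓
  (0,4): δ = 5.22°  ✓
  (0,5): δ = 62.13°  ·
  (0,6): δ = 108.10°  ·
  (0,7): δ = 146.34°  ·
  (1,2): δ = 129.64°  ·
  (1,3): δ = 79.67°  ·
  (1,4): δ = 27.99°  ✓
  (1,5): δ = 28.92°  ✓
  (1,6): δ = 74.90°  ·
  (1,7): δ = 113.14°  ·
  (2,3): δ = 130.02°  ·
  (2,4): δ = 78.35°  ·
  (2,5): δ = 21.44°  ✓
  (2,6): δ = 24.54°  ✓
  (2,7): δ = 62.78°  ·
  (3,4): δ = 128.32°  ·
  (3,5): δ = 71.41°  ·
  (3,6): δ = 25.44°  ✓
  (3,7): δ = 12.80°  ✓
  (4,5): δ = 123.09°  ·
  (4,6): δ = 77.11°  ·
  (4,7): δ = 38.87°  ✓
  (5,6): δ = 134.03°  ·
  (5,7): δ = 95.79°  ·
  (6,7): δ = 141.76°  ·
antipodal pairs: 9

count = 9; pairs: (0,3), (0,4), (1,4), (1,5), (2,5), (2,6), (3,6), (3,7), (4,7)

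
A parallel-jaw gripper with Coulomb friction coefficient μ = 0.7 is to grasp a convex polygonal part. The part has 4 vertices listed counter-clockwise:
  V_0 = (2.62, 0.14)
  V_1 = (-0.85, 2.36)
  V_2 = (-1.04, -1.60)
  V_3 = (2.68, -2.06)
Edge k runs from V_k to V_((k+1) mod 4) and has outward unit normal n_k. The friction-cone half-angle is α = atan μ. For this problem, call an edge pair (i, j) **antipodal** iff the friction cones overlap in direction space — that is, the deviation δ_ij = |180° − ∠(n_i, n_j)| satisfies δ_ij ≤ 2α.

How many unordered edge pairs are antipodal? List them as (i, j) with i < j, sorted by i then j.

α = atan 0.7 = 34.99°;  2α = 69.98°
n_0 = (+0.5389, +0.8424)
n_1 = (-0.9989, +0.0479)
n_2 = (-0.1227, -0.9924)
n_3 = (+0.9996, +0.0273)
  (0,1): δ = 60.14°  ✓
  (0,2): δ = 25.56°  ✓
  (0,3): δ = 124.17°  ·
  (1,2): δ = 94.30°  ·
  (1,3): δ = 4.31°  ✓
  (2,3): δ = 81.39°  ·
antipodal pairs: 3

count = 3; pairs: (0,1), (0,2), (1,3)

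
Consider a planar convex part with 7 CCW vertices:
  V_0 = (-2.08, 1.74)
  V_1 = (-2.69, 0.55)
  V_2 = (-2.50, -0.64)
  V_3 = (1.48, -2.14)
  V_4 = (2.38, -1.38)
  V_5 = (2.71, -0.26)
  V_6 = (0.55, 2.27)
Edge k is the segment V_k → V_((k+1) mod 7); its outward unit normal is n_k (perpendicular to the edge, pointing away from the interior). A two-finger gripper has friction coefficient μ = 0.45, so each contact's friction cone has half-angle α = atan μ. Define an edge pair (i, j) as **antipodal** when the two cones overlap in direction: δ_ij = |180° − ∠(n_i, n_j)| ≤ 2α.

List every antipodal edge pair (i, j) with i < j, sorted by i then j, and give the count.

count = 7; pairs: (0,3), (0,4), (1,4), (1,5), (2,5), (2,6), (3,6)

α = atan 0.45 = 24.23°;  2α = 48.46°
n_0 = (-0.8899, +0.4562)
n_1 = (-0.9875, -0.1577)
n_2 = (-0.3527, -0.9357)
n_3 = (+0.6452, -0.7640)
n_4 = (+0.9592, -0.2826)
n_5 = (+0.7605, +0.6493)
n_6 = (-0.1975, +0.9803)
  (0,1): δ = 143.79°  ·
  (0,2): δ = 83.51°  ·
  (0,3): δ = 22.68°  ✓
  (0,4): δ = 10.72°  ✓
  (0,5): δ = 67.63°  ·
  (0,6): δ = 128.53°  ·
  (1,2): δ = 119.72°  ·
  (1,3): δ = 58.89°  ·
  (1,4): δ = 25.49°  ✓
  (1,5): δ = 31.42°  ✓
  (1,6): δ = 92.32°  ·
  (2,3): δ = 119.17°  ·
  (2,4): δ = 85.77°  ·
  (2,5): δ = 28.86°  ✓
  (2,6): δ = 32.04°  ✓
  (3,4): δ = 146.60°  ·
  (3,5): δ = 89.69°  ·
  (3,6): δ = 28.79°  ✓
  (4,5): δ = 123.09°  ·
  (4,6): δ = 62.19°  ·
  (5,6): δ = 119.10°  ·
antipodal pairs: 7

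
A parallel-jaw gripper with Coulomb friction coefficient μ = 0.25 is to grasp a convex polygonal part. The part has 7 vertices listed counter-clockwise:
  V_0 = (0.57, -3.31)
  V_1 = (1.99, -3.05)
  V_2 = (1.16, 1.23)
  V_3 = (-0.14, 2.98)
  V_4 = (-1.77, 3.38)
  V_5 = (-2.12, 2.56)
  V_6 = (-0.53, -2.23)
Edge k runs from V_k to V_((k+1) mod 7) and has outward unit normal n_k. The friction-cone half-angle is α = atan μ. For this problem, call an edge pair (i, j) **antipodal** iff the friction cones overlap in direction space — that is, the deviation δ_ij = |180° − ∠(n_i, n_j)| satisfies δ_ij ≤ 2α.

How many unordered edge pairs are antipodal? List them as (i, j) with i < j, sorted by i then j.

α = atan 0.25 = 14.04°;  2α = 28.07°
n_0 = (+0.1801, -0.9836)
n_1 = (+0.9817, +0.1904)
n_2 = (+0.8027, +0.5963)
n_3 = (+0.2383, +0.9712)
n_4 = (-0.9197, +0.3926)
n_5 = (-0.9491, -0.3150)
n_6 = (-0.7006, -0.7136)
  (0,1): δ = 89.40°  ·
  (0,2): δ = 63.77°  ·
  (0,3): δ = 24.16°  ✓
  (0,4): δ = 56.51°  ·
  (0,5): δ = 97.99°  ·
  (0,6): δ = 125.15°  ·
  (1,2): δ = 154.37°  ·
  (1,3): δ = 114.76°  ·
  (1,4): δ = 34.09°  ·
  (1,5): δ = 7.39°  ✓
  (1,6): δ = 34.55°  ·
  (2,3): δ = 140.39°  ·
  (2,4): δ = 59.72°  ·
  (2,5): δ = 18.24°  ✓
  (2,6): δ = 8.92°  ✓
  (3,4): δ = 99.33°  ·
  (3,5): δ = 57.85°  ·
  (3,6): δ = 30.69°  ·
  (4,5): δ = 138.52°  ·
  (4,6): δ = 111.36°  ·
  (5,6): δ = 152.84°  ·
antipodal pairs: 4

count = 4; pairs: (0,3), (1,5), (2,5), (2,6)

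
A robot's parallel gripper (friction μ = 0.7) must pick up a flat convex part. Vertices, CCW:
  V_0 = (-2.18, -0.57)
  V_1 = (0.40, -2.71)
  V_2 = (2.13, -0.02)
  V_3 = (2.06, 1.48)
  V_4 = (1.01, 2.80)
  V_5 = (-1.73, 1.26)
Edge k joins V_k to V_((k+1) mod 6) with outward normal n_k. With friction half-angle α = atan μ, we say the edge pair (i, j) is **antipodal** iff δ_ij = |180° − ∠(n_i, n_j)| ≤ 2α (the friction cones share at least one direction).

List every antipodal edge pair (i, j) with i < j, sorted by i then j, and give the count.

count = 8; pairs: (0,2), (0,3), (0,4), (1,4), (1,5), (2,4), (2,5), (3,5)

α = atan 0.7 = 34.99°;  2α = 69.98°
n_0 = (-0.6384, -0.7697)
n_1 = (+0.8411, -0.5409)
n_2 = (+0.9989, +0.0466)
n_3 = (+0.7826, +0.6225)
n_4 = (-0.4900, +0.8717)
n_5 = (-0.9711, +0.2388)
  (0,1): δ = 83.07°  ·
  (0,2): δ = 47.65°  ✓
  (0,3): δ = 11.83°  ✓
  (0,4): δ = 69.01°  ✓
  (0,5): δ = 115.86°  ·
  (1,2): δ = 144.58°  ·
  (1,3): δ = 108.75°  ·
  (1,4): δ = 27.92°  ✓
  (1,5): δ = 18.93°  ✓
  (2,3): δ = 144.17°  ·
  (2,4): δ = 63.33°  ✓
  (2,5): δ = 16.49°  ✓
  (3,4): δ = 99.16°  ·
  (3,5): δ = 52.32°  ✓
  (4,5): δ = 133.15°  ·
antipodal pairs: 8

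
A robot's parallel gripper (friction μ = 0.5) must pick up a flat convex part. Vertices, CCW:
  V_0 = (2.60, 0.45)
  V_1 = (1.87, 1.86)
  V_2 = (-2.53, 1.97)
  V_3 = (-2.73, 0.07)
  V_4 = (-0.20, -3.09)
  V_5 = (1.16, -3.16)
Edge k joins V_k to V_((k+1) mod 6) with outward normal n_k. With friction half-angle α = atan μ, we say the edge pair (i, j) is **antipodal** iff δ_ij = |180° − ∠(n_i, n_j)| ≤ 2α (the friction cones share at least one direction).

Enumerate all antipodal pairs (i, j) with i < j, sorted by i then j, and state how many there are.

count = 5; pairs: (0,2), (0,3), (1,3), (1,4), (2,5)

α = atan 0.5 = 26.57°;  2α = 53.13°
n_0 = (+0.8880, +0.4598)
n_1 = (+0.0250, +0.9997)
n_2 = (-0.9945, +0.1047)
n_3 = (-0.7806, -0.6250)
n_4 = (-0.0514, -0.9987)
n_5 = (+0.9288, -0.3705)
  (0,1): δ = 118.80°  ·
  (0,2): δ = 33.38°  ✓
  (0,3): δ = 11.31°  ✓
  (0,4): δ = 59.68°  ·
  (0,5): δ = 130.88°  ·
  (1,2): δ = 94.58°  ·
  (1,3): δ = 49.89°  ✓
  (1,4): δ = 1.51°  ✓
  (1,5): δ = 69.69°  ·
  (2,3): δ = 135.31°  ·
  (2,4): δ = 86.94°  ·
  (2,5): δ = 15.74°  ✓
  (3,4): δ = 131.63°  ·
  (3,5): δ = 60.43°  ·
  (4,5): δ = 108.80°  ·
antipodal pairs: 5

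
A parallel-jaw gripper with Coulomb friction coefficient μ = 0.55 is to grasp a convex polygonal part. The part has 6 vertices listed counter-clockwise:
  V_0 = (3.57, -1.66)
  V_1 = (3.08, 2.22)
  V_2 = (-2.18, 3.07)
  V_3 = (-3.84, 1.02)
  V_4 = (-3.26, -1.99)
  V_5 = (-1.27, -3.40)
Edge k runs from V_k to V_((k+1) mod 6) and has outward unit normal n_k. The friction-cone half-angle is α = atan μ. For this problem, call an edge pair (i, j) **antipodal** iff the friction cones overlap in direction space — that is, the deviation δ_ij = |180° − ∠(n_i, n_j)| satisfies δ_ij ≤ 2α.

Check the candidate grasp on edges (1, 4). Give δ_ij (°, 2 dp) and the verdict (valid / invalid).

α = atan 0.55 = 28.81°;  2α = 57.62°
edge 1: e_1 = (-5.26, +0.85);  n_1 = (+0.1595, +0.9872)
edge 4: e_4 = (+1.99, -1.41);  n_4 = (-0.5781, -0.8159)
∠(n_1, n_4) = 153.86°
δ = |180° − 153.86°| = 26.14°
26.14° ≤ 2α = 57.62°  →  valid

δ = 26.14°, valid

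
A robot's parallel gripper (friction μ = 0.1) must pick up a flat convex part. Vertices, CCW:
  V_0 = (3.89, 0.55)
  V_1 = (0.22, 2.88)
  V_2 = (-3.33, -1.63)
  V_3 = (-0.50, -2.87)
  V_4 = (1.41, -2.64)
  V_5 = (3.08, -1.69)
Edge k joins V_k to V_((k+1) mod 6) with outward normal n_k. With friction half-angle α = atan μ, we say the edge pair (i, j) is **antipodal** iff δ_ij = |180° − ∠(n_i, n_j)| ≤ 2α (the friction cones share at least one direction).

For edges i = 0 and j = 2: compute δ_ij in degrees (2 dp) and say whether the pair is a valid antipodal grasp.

α = atan 0.1 = 5.71°;  2α = 11.42°
edge 0: e_0 = (-3.67, +2.33);  n_0 = (+0.5360, +0.8442)
edge 2: e_2 = (+2.83, -1.24);  n_2 = (-0.4013, -0.9159)
∠(n_0, n_2) = 171.25°
δ = |180° − 171.25°| = 8.75°
8.75° ≤ 2α = 11.42°  →  valid

δ = 8.75°, valid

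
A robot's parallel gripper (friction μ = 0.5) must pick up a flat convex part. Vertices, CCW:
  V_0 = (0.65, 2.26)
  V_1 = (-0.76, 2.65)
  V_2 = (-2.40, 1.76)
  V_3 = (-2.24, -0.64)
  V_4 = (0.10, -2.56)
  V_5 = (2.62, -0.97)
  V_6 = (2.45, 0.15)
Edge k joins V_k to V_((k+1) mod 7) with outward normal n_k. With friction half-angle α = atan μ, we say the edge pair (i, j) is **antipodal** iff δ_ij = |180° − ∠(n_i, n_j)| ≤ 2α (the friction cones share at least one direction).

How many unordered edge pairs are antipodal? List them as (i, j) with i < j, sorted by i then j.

α = atan 0.5 = 26.57°;  2α = 53.13°
n_0 = (+0.2666, +0.9638)
n_1 = (-0.4770, +0.8789)
n_2 = (-0.9978, -0.0665)
n_3 = (-0.6343, -0.7731)
n_4 = (+0.5336, -0.8457)
n_5 = (+0.9887, +0.1501)
n_6 = (+0.7608, +0.6490)
  (0,1): δ = 136.05°  ·
  (0,2): δ = 70.72°  ·
  (0,3): δ = 23.91°  ✓
  (0,4): δ = 47.71°  ✓
  (0,5): δ = 114.09°  ·
  (0,6): δ = 145.93°  ·
  (1,2): δ = 114.67°  ·
  (1,3): δ = 67.86°  ·
  (1,4): δ = 3.76°  ✓
  (1,5): δ = 70.14°  ·
  (1,6): δ = 101.98°  ·
  (2,3): δ = 133.18°  ·
  (2,4): δ = 61.56°  ·
  (2,5): δ = 4.82°  ✓
  (2,6): δ = 36.65°  ✓
  (3,4): δ = 108.38°  ·
  (3,5): δ = 42.00°  ✓
  (3,6): δ = 10.16°  ✓
  (4,5): δ = 113.62°  ·
  (4,6): δ = 81.78°  ·
  (5,6): δ = 148.16°  ·
antipodal pairs: 7

count = 7; pairs: (0,3), (0,4), (1,4), (2,5), (2,6), (3,5), (3,6)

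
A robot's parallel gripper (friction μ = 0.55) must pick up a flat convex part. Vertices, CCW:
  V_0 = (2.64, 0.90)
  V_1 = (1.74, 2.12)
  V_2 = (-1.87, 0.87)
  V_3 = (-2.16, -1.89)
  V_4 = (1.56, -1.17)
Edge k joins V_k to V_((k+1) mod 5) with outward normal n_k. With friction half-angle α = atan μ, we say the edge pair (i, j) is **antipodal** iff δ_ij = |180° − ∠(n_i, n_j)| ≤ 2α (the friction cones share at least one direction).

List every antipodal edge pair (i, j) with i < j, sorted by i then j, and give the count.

α = atan 0.55 = 28.81°;  2α = 57.62°
n_0 = (+0.8047, +0.5936)
n_1 = (-0.3272, +0.9450)
n_2 = (-0.9945, +0.1045)
n_3 = (+0.1900, -0.9818)
n_4 = (+0.8866, -0.4626)
  (0,1): δ = 107.32°  ·
  (0,2): δ = 42.41°  ✓
  (0,3): δ = 64.54°  ·
  (0,4): δ = 116.03°  ·
  (1,2): δ = 115.10°  ·
  (1,3): δ = 8.14°  ✓
  (1,4): δ = 43.35°  ✓
  (2,3): δ = 73.05°  ·
  (2,4): δ = 21.55°  ✓
  (3,4): δ = 128.51°  ·
antipodal pairs: 4

count = 4; pairs: (0,2), (1,3), (1,4), (2,4)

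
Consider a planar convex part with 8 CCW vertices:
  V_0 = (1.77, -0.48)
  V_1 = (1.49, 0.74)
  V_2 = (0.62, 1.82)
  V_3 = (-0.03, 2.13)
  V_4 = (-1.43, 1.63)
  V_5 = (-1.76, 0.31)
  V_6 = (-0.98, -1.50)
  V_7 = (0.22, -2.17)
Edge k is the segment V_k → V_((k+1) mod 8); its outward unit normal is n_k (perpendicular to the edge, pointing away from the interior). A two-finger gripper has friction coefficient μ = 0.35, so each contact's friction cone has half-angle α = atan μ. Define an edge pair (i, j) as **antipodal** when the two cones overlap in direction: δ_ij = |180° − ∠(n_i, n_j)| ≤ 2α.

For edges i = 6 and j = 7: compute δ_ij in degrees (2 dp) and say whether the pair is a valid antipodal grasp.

α = atan 0.35 = 19.29°;  2α = 38.58°
edge 6: e_6 = (+1.20, -0.67);  n_6 = (-0.4875, -0.8731)
edge 7: e_7 = (+1.55, +1.69);  n_7 = (+0.7370, -0.6759)
∠(n_6, n_7) = 76.65°
δ = |180° − 76.65°| = 103.35°
103.35° > 2α = 38.58°  →  invalid

δ = 103.35°, invalid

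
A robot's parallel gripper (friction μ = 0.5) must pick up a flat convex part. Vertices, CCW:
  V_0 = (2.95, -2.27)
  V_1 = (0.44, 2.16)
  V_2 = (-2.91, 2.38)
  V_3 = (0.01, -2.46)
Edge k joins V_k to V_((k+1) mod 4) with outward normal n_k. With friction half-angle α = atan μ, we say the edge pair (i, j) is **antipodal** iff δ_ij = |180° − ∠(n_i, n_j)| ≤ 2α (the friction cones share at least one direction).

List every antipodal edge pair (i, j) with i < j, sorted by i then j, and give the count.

α = atan 0.5 = 26.57°;  2α = 53.13°
n_0 = (+0.8701, +0.4930)
n_1 = (+0.0655, +0.9979)
n_2 = (-0.8562, -0.5166)
n_3 = (+0.0645, -0.9979)
  (0,1): δ = 123.29°  ·
  (0,2): δ = 1.57°  ✓
  (0,3): δ = 64.16°  ·
  (1,2): δ = 55.14°  ·
  (1,3): δ = 7.45°  ✓
  (2,3): δ = 117.41°  ·
antipodal pairs: 2

count = 2; pairs: (0,2), (1,3)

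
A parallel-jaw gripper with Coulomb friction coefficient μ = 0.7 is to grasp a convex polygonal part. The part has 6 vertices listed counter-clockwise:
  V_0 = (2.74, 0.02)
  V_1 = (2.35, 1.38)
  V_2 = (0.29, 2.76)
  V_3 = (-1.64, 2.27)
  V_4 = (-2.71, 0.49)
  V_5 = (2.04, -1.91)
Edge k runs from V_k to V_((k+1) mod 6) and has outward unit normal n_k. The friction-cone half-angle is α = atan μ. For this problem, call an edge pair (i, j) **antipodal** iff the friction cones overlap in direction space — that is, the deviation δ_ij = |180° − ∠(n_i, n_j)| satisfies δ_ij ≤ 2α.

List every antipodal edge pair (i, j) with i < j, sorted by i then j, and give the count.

count = 6; pairs: (0,3), (0,4), (1,4), (2,4), (2,5), (3,5)

α = atan 0.7 = 34.99°;  2α = 69.98°
n_0 = (+0.9613, +0.2757)
n_1 = (+0.5566, +0.8308)
n_2 = (-0.2461, +0.9692)
n_3 = (-0.8571, +0.5152)
n_4 = (-0.4510, -0.8925)
n_5 = (+0.9401, -0.3410)
  (0,1): δ = 139.82°  ·
  (0,2): δ = 91.76°  ·
  (0,3): δ = 47.01°  ✓
  (0,4): δ = 47.19°  ✓
  (0,5): δ = 144.06°  ·
  (1,2): δ = 131.94°  ·
  (1,3): δ = 87.19°  ·
  (1,4): δ = 7.01°  ✓
  (1,5): δ = 103.88°  ·
  (2,3): δ = 135.26°  ·
  (2,4): δ = 41.05°  ✓
  (2,5): δ = 55.82°  ✓
  (3,4): δ = 85.79°  ·
  (3,5): δ = 11.08°  ✓
  (4,5): δ = 83.13°  ·
antipodal pairs: 6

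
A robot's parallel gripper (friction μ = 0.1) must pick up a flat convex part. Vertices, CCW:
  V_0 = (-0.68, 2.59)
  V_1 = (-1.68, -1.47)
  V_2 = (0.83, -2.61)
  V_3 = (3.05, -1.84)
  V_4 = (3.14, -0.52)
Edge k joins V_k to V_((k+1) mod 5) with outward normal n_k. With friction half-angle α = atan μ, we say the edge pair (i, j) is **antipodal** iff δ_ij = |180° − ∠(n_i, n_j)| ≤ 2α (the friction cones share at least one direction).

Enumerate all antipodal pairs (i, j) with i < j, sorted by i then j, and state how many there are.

α = atan 0.1 = 5.71°;  2α = 11.42°
n_0 = (-0.9710, +0.2392)
n_1 = (-0.4135, -0.9105)
n_2 = (+0.3277, -0.9448)
n_3 = (+0.9977, -0.0680)
n_4 = (+0.6314, +0.7755)
  (0,1): δ = 100.59°  ·
  (0,2): δ = 57.03°  ·
  (0,3): δ = 9.94°  ✓
  (0,4): δ = 64.69°  ·
  (1,2): δ = 136.44°  ·
  (1,3): δ = 69.47°  ·
  (1,4): δ = 14.72°  ·
  (2,3): δ = 113.03°  ·
  (2,4): δ = 58.28°  ·
  (3,4): δ = 125.25°  ·
antipodal pairs: 1

count = 1; pairs: (0,3)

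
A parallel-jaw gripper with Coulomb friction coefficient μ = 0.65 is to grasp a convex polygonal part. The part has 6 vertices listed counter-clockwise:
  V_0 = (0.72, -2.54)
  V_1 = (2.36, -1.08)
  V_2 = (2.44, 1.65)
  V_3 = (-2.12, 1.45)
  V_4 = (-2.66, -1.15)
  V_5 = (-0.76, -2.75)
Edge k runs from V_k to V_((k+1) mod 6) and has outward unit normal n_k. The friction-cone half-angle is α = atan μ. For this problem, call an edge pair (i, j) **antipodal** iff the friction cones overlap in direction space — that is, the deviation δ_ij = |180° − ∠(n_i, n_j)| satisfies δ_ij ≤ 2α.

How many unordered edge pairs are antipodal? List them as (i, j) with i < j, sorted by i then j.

count = 6; pairs: (0,2), (0,3), (1,3), (1,4), (2,4), (2,5)

α = atan 0.65 = 33.02°;  2α = 66.05°
n_0 = (+0.6649, -0.7469)
n_1 = (+0.9996, -0.0293)
n_2 = (-0.0438, +0.9990)
n_3 = (-0.9791, +0.2034)
n_4 = (-0.6441, -0.7649)
n_5 = (+0.1405, -0.9901)
  (0,1): δ = 133.36°  ·
  (0,2): δ = 39.17°  ✓
  (0,3): δ = 36.59°  ✓
  (0,4): δ = 98.22°  ·
  (0,5): δ = 146.40°  ·
  (1,2): δ = 85.81°  ·
  (1,3): δ = 10.05°  ✓
  (1,4): δ = 51.58°  ✓
  (1,5): δ = 99.75°  ·
  (2,3): δ = 104.24°  ·
  (2,4): δ = 42.61°  ✓
  (2,5): δ = 5.56°  ✓
  (3,4): δ = 118.37°  ·
  (3,5): δ = 70.19°  ·
  (4,5): δ = 131.82°  ·
antipodal pairs: 6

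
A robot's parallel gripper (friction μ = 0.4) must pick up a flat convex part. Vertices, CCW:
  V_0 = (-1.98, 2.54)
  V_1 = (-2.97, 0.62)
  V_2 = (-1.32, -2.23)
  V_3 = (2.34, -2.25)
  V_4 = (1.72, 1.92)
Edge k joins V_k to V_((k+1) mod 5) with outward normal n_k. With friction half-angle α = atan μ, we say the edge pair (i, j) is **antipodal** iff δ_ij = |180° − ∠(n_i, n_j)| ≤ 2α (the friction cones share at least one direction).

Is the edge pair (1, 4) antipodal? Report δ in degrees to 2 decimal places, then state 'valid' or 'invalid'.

δ = 50.42°, invalid

α = atan 0.4 = 21.80°;  2α = 43.60°
edge 1: e_1 = (+1.65, -2.85);  n_1 = (-0.8654, -0.5010)
edge 4: e_4 = (-3.70, +0.62);  n_4 = (+0.1653, +0.9862)
∠(n_1, n_4) = 129.58°
δ = |180° − 129.58°| = 50.42°
50.42° > 2α = 43.60°  →  invalid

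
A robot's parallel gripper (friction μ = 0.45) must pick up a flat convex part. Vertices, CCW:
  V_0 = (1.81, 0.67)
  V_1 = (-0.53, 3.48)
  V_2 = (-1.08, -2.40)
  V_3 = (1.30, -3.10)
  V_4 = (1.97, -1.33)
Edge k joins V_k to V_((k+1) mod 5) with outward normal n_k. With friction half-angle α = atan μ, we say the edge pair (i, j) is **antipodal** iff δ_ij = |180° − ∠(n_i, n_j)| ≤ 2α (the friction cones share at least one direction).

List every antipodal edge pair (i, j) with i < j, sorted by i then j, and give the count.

α = atan 0.45 = 24.23°;  2α = 48.46°
n_0 = (+0.7684, +0.6399)
n_1 = (-0.9957, +0.0931)
n_2 = (-0.2822, -0.9594)
n_3 = (+0.9352, -0.3540)
n_4 = (+0.9968, +0.0797)
  (0,1): δ = 45.13°  ✓
  (0,2): δ = 33.82°  ✓
  (0,3): δ = 119.48°  ·
  (0,4): δ = 144.79°  ·
  (1,2): δ = 101.05°  ·
  (1,3): δ = 15.39°  ✓
  (1,4): δ = 9.92°  ✓
  (2,3): δ = 94.34°  ·
  (2,4): δ = 69.04°  ·
  (3,4): δ = 154.69°  ·
antipodal pairs: 4

count = 4; pairs: (0,1), (0,2), (1,3), (1,4)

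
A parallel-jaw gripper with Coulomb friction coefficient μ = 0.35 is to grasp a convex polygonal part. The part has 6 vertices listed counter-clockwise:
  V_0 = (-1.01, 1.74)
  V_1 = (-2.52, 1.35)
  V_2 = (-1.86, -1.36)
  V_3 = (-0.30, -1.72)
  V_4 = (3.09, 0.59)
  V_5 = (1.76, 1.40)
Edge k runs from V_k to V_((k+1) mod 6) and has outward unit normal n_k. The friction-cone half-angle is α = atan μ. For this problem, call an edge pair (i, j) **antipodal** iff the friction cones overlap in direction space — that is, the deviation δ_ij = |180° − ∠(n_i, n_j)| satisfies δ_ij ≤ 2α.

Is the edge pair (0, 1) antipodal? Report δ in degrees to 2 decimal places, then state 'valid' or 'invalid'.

α = atan 0.35 = 19.29°;  2α = 38.58°
edge 0: e_0 = (-1.51, -0.39);  n_0 = (-0.2501, +0.9682)
edge 1: e_1 = (+0.66, -2.71);  n_1 = (-0.9716, -0.2366)
∠(n_0, n_1) = 89.21°
δ = |180° − 89.21°| = 90.79°
90.79° > 2α = 38.58°  →  invalid

δ = 90.79°, invalid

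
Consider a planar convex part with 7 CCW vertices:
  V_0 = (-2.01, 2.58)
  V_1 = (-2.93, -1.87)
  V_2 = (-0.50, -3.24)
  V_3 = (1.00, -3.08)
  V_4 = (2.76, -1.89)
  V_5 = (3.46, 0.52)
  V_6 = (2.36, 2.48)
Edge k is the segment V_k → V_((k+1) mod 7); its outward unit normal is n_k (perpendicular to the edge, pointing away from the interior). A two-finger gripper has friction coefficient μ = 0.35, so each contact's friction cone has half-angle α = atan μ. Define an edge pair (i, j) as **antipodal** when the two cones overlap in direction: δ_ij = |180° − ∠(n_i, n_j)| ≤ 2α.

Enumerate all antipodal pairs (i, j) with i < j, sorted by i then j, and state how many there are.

count = 5; pairs: (0,4), (1,5), (1,6), (2,6), (3,6)

α = atan 0.35 = 19.29°;  2α = 38.58°
n_0 = (-0.9793, +0.2025)
n_1 = (-0.4911, -0.8711)
n_2 = (+0.1061, -0.9944)
n_3 = (+0.5601, -0.8284)
n_4 = (+0.9603, -0.2789)
n_5 = (+0.8721, +0.4894)
n_6 = (+0.0229, +0.9997)
  (0,1): δ = 107.73°  ·
  (0,2): δ = 72.23°  ·
  (0,3): δ = 44.26°  ·
  (0,4): δ = 4.52°  ✓
  (0,5): δ = 40.98°  ·
  (0,6): δ = 100.37°  ·
  (1,2): δ = 144.50°  ·
  (1,3): δ = 116.52°  ·
  (1,4): δ = 76.78°  ·
  (1,5): δ = 31.28°  ✓
  (1,6): δ = 28.10°  ✓
  (2,3): δ = 152.02°  ·
  (2,4): δ = 112.28°  ·
  (2,5): δ = 66.79°  ·
  (2,6): δ = 7.40°  ✓
  (3,4): δ = 140.26°  ·
  (3,5): δ = 94.76°  ·
  (3,6): δ = 35.37°  ✓
  (4,5): δ = 134.50°  ·
  (4,6): δ = 75.11°  ·
  (5,6): δ = 120.61°  ·
antipodal pairs: 5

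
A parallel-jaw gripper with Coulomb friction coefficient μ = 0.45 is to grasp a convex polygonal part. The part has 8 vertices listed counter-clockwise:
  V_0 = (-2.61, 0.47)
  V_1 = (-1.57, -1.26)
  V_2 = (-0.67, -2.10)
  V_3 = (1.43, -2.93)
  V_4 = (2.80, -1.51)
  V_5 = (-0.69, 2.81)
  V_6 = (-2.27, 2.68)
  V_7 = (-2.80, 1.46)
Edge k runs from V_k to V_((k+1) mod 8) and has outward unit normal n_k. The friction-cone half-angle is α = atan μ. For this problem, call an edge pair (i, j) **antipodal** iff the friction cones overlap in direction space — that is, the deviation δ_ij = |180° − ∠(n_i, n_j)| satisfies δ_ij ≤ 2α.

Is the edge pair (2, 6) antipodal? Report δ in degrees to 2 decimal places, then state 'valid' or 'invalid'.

δ = 88.08°, invalid

α = atan 0.45 = 24.23°;  2α = 48.46°
edge 2: e_2 = (+2.10, -0.83);  n_2 = (-0.3676, -0.9300)
edge 6: e_6 = (-0.53, -1.22);  n_6 = (-0.9172, +0.3985)
∠(n_2, n_6) = 91.92°
δ = |180° − 91.92°| = 88.08°
88.08° > 2α = 48.46°  →  invalid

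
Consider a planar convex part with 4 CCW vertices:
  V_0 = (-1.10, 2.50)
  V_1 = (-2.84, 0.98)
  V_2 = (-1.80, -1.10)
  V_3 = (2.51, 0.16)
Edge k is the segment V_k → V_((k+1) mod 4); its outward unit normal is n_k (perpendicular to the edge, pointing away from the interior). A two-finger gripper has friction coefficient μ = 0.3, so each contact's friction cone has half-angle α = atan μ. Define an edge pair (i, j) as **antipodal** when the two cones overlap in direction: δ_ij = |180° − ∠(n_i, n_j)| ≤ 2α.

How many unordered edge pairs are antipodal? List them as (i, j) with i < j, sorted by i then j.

count = 2; pairs: (0,2), (1,3)

α = atan 0.3 = 16.70°;  2α = 33.40°
n_0 = (-0.6579, +0.7531)
n_1 = (-0.8944, -0.4472)
n_2 = (+0.2806, -0.9598)
n_3 = (+0.5439, +0.8391)
  (0,1): δ = 104.57°  ·
  (0,2): δ = 24.84°  ✓
  (0,3): δ = 105.91°  ·
  (1,2): δ = 100.27°  ·
  (1,3): δ = 30.48°  ✓
  (2,3): δ = 49.25°  ·
antipodal pairs: 2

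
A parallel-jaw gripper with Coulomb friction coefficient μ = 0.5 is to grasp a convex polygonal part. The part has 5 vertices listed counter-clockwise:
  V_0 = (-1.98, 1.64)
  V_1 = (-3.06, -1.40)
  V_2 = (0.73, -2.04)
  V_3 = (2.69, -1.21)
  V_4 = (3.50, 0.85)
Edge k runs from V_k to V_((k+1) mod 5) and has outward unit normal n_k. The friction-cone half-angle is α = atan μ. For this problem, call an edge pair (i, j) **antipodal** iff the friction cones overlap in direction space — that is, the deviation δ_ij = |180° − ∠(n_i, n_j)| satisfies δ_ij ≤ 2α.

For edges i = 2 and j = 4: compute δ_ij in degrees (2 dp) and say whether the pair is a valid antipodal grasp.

α = atan 0.5 = 26.57°;  2α = 53.13°
edge 2: e_2 = (+1.96, +0.83);  n_2 = (+0.3899, -0.9208)
edge 4: e_4 = (-5.48, +0.79);  n_4 = (+0.1427, +0.9898)
∠(n_2, n_4) = 148.85°
δ = |180° − 148.85°| = 31.15°
31.15° ≤ 2α = 53.13°  →  valid

δ = 31.15°, valid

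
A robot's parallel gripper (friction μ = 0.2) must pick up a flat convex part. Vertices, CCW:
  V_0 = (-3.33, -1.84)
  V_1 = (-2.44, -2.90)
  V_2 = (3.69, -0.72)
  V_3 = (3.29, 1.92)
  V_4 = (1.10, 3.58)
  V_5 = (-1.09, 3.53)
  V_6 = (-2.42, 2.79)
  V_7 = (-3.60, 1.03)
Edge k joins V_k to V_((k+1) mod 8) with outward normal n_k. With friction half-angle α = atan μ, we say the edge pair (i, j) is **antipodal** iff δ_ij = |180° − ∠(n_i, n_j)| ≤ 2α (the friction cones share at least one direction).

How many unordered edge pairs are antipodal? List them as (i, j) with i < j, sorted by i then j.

α = atan 0.2 = 11.31°;  2α = 22.62°
n_0 = (-0.7658, -0.6430)
n_1 = (+0.3351, -0.9422)
n_2 = (+0.9887, +0.1498)
n_3 = (+0.6041, +0.7969)
n_4 = (-0.0228, +0.9997)
n_5 = (-0.4862, +0.8738)
n_6 = (-0.8306, +0.5569)
n_7 = (-0.9956, -0.0937)
  (0,1): δ = 110.44°  ·
  (0,2): δ = 31.40°  ·
  (0,3): δ = 12.82°  ✓
  (0,4): δ = 51.29°  ·
  (0,5): δ = 79.07°  ·
  (0,6): δ = 106.14°  ·
  (0,7): δ = 145.36°  ·
  (1,2): δ = 100.96°  ·
  (1,3): δ = 56.74°  ·
  (1,4): δ = 18.27°  ✓
  (1,5): δ = 9.51°  ✓
  (1,6): δ = 36.58°  ·
  (1,7): δ = 75.80°  ·
  (2,3): δ = 135.78°  ·
  (2,4): δ = 97.31°  ·
  (2,5): δ = 69.52°  ·
  (2,6): δ = 42.46°  ·
  (2,7): δ = 3.24°  ✓
  (3,4): δ = 141.53°  ·
  (3,5): δ = 113.75°  ·
  (3,6): δ = 86.68°  ·
  (3,7): δ = 47.46°  ·
  (4,5): δ = 152.22°  ·
  (4,6): δ = 125.15°  ·
  (4,7): δ = 85.93°  ·
  (5,6): δ = 152.93°  ·
  (5,7): δ = 113.72°  ·
  (6,7): δ = 140.79°  ·
antipodal pairs: 4

count = 4; pairs: (0,3), (1,4), (1,5), (2,7)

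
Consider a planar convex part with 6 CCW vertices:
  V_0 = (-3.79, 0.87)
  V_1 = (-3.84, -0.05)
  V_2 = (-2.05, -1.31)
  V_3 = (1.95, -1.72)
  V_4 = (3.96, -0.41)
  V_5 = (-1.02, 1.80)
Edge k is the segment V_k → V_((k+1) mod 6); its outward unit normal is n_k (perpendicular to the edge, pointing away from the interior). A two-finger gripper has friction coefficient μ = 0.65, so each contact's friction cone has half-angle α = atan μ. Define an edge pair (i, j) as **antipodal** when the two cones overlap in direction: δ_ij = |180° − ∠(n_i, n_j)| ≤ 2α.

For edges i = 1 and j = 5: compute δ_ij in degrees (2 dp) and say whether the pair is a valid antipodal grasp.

α = atan 0.65 = 33.02°;  2α = 66.05°
edge 1: e_1 = (+1.79, -1.26);  n_1 = (-0.5756, -0.8177)
edge 5: e_5 = (-2.77, -0.93);  n_5 = (-0.3183, +0.9480)
∠(n_1, n_5) = 126.30°
δ = |180° − 126.30°| = 53.70°
53.70° ≤ 2α = 66.05°  →  valid

δ = 53.70°, valid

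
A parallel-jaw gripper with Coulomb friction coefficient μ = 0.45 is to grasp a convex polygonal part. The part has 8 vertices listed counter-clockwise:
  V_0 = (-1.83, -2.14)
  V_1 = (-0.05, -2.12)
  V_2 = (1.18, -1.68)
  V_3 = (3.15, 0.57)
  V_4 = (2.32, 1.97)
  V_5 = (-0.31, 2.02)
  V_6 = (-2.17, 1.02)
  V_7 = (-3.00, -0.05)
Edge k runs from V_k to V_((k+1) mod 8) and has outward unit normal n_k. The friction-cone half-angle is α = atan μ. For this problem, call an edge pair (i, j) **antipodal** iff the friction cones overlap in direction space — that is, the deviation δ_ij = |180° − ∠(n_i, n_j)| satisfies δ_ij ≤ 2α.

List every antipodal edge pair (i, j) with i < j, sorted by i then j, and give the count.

count = 8; pairs: (0,4), (0,5), (1,4), (1,5), (1,6), (2,5), (2,6), (3,7)

α = atan 0.45 = 24.23°;  2α = 48.46°
n_0 = (+0.0112, -0.9999)
n_1 = (+0.3368, -0.9416)
n_2 = (+0.7524, -0.6587)
n_3 = (+0.8602, +0.5100)
n_4 = (+0.0190, +0.9998)
n_5 = (-0.4735, +0.8808)
n_6 = (-0.7901, +0.6129)
n_7 = (-0.8726, -0.4885)
  (0,1): δ = 160.96°  ·
  (0,2): δ = 131.85°  ·
  (0,3): δ = 59.98°  ·
  (0,4): δ = 1.73°  ✓
  (0,5): δ = 27.62°  ✓
  (0,6): δ = 51.56°  ·
  (0,7): δ = 118.60°  ·
  (1,2): δ = 150.89°  ·
  (1,3): δ = 79.02°  ·
  (1,4): δ = 20.77°  ✓
  (1,5): δ = 8.58°  ✓
  (1,6): δ = 32.52°  ✓
  (1,7): δ = 99.56°  ·
  (2,3): δ = 108.13°  ·
  (2,4): δ = 49.89°  ·
  (2,5): δ = 20.53°  ✓
  (2,6): δ = 3.40°  ✓
  (2,7): δ = 70.44°  ·
  (3,4): δ = 121.75°  ·
  (3,5): δ = 92.40°  ·
  (3,6): δ = 68.46°  ·
  (3,7): δ = 1.42°  ✓
  (4,5): δ = 150.65°  ·
  (4,6): δ = 126.71°  ·
  (4,7): δ = 59.67°  ·
  (5,6): δ = 156.06°  ·
  (5,7): δ = 89.02°  ·
  (6,7): δ = 112.96°  ·
antipodal pairs: 8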